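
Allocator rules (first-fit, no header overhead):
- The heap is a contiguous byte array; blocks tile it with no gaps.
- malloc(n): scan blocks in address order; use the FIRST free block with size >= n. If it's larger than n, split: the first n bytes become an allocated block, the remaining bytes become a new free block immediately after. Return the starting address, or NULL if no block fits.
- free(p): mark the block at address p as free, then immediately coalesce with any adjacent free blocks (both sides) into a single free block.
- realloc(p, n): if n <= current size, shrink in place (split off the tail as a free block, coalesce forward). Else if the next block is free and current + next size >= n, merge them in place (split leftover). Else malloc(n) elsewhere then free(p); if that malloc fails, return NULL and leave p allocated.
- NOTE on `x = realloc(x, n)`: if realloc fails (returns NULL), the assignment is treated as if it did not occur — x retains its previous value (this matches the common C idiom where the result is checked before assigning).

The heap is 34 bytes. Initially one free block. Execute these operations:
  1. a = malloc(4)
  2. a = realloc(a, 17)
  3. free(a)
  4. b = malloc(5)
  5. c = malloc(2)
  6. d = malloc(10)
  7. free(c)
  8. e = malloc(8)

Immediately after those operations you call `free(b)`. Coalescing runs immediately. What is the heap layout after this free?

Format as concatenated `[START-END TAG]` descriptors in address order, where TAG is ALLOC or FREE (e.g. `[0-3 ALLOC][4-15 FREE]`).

Op 1: a = malloc(4) -> a = 0; heap: [0-3 ALLOC][4-33 FREE]
Op 2: a = realloc(a, 17) -> a = 0; heap: [0-16 ALLOC][17-33 FREE]
Op 3: free(a) -> (freed a); heap: [0-33 FREE]
Op 4: b = malloc(5) -> b = 0; heap: [0-4 ALLOC][5-33 FREE]
Op 5: c = malloc(2) -> c = 5; heap: [0-4 ALLOC][5-6 ALLOC][7-33 FREE]
Op 6: d = malloc(10) -> d = 7; heap: [0-4 ALLOC][5-6 ALLOC][7-16 ALLOC][17-33 FREE]
Op 7: free(c) -> (freed c); heap: [0-4 ALLOC][5-6 FREE][7-16 ALLOC][17-33 FREE]
Op 8: e = malloc(8) -> e = 17; heap: [0-4 ALLOC][5-6 FREE][7-16 ALLOC][17-24 ALLOC][25-33 FREE]
free(b): b = 0 -> block [0-4 ALLOC]; mark free, coalesce with adjacent free neighbors -> [0-6 FREE][7-16 ALLOC][17-24 ALLOC][25-33 FREE]

Answer: [0-6 FREE][7-16 ALLOC][17-24 ALLOC][25-33 FREE]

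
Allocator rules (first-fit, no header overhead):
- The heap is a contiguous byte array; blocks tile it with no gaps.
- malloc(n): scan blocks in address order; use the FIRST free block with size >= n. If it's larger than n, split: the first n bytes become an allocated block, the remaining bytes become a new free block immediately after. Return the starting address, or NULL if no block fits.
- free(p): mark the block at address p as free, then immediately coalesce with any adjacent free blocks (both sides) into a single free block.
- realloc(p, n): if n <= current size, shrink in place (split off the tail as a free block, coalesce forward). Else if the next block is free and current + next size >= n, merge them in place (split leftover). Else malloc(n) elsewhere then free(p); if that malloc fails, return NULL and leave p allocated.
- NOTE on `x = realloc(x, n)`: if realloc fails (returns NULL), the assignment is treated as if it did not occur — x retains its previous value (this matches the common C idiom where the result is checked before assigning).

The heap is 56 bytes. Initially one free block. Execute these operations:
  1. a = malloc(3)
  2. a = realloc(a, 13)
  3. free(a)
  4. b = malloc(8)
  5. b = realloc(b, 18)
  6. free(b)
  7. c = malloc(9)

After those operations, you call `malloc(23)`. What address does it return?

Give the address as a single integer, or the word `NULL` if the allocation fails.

Op 1: a = malloc(3) -> a = 0; heap: [0-2 ALLOC][3-55 FREE]
Op 2: a = realloc(a, 13) -> a = 0; heap: [0-12 ALLOC][13-55 FREE]
Op 3: free(a) -> (freed a); heap: [0-55 FREE]
Op 4: b = malloc(8) -> b = 0; heap: [0-7 ALLOC][8-55 FREE]
Op 5: b = realloc(b, 18) -> b = 0; heap: [0-17 ALLOC][18-55 FREE]
Op 6: free(b) -> (freed b); heap: [0-55 FREE]
Op 7: c = malloc(9) -> c = 0; heap: [0-8 ALLOC][9-55 FREE]
malloc(23): first-fit scan over [0-8 ALLOC][9-55 FREE] -> 9

Answer: 9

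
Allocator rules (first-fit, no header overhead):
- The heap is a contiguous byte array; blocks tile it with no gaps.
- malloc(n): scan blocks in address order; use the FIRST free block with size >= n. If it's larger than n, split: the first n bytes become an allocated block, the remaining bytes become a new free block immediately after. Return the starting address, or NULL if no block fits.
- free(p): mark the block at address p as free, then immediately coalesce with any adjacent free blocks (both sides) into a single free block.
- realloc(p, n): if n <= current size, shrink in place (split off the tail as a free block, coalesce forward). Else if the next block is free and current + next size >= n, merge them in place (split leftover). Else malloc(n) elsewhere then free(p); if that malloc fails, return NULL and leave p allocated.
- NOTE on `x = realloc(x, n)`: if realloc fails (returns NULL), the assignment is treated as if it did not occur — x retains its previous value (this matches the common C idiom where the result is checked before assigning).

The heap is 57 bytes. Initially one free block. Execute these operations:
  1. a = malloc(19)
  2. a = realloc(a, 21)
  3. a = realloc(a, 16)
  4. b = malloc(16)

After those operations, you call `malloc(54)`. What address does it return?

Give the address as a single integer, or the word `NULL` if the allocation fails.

Op 1: a = malloc(19) -> a = 0; heap: [0-18 ALLOC][19-56 FREE]
Op 2: a = realloc(a, 21) -> a = 0; heap: [0-20 ALLOC][21-56 FREE]
Op 3: a = realloc(a, 16) -> a = 0; heap: [0-15 ALLOC][16-56 FREE]
Op 4: b = malloc(16) -> b = 16; heap: [0-15 ALLOC][16-31 ALLOC][32-56 FREE]
malloc(54): first-fit scan over [0-15 ALLOC][16-31 ALLOC][32-56 FREE] -> NULL

Answer: NULL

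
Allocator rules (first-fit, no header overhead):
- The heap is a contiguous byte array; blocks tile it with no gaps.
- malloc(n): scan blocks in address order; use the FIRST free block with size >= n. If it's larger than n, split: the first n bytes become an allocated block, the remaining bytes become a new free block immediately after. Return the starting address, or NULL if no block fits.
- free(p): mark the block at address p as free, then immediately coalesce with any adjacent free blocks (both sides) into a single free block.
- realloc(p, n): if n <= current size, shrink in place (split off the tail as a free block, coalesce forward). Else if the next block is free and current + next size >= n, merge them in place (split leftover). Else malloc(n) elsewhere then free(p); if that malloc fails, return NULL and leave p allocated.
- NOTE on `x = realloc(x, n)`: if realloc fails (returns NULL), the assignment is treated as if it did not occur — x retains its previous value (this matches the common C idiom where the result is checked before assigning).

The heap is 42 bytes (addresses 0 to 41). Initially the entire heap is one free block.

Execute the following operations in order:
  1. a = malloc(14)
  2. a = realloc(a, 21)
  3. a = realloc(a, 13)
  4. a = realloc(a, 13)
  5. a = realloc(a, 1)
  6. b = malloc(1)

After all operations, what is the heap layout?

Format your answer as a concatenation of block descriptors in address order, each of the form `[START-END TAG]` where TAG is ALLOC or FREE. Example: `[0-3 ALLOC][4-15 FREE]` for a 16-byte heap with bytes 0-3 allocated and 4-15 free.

Op 1: a = malloc(14) -> a = 0; heap: [0-13 ALLOC][14-41 FREE]
Op 2: a = realloc(a, 21) -> a = 0; heap: [0-20 ALLOC][21-41 FREE]
Op 3: a = realloc(a, 13) -> a = 0; heap: [0-12 ALLOC][13-41 FREE]
Op 4: a = realloc(a, 13) -> a = 0; heap: [0-12 ALLOC][13-41 FREE]
Op 5: a = realloc(a, 1) -> a = 0; heap: [0-0 ALLOC][1-41 FREE]
Op 6: b = malloc(1) -> b = 1; heap: [0-0 ALLOC][1-1 ALLOC][2-41 FREE]

Answer: [0-0 ALLOC][1-1 ALLOC][2-41 FREE]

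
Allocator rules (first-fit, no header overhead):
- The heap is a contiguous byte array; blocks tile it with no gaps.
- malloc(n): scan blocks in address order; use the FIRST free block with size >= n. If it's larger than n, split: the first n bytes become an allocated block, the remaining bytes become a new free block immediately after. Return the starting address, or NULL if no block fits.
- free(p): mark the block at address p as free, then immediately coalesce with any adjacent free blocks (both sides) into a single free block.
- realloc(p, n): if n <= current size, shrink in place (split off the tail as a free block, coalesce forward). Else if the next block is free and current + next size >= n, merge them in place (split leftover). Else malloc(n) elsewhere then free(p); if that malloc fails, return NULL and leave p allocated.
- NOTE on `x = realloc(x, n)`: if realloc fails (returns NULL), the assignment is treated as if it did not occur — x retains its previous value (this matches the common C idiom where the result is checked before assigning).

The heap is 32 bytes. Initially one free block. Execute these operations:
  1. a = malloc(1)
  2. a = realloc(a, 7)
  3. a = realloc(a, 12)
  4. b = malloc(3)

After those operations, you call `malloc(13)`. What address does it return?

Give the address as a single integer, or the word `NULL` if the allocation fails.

Op 1: a = malloc(1) -> a = 0; heap: [0-0 ALLOC][1-31 FREE]
Op 2: a = realloc(a, 7) -> a = 0; heap: [0-6 ALLOC][7-31 FREE]
Op 3: a = realloc(a, 12) -> a = 0; heap: [0-11 ALLOC][12-31 FREE]
Op 4: b = malloc(3) -> b = 12; heap: [0-11 ALLOC][12-14 ALLOC][15-31 FREE]
malloc(13): first-fit scan over [0-11 ALLOC][12-14 ALLOC][15-31 FREE] -> 15

Answer: 15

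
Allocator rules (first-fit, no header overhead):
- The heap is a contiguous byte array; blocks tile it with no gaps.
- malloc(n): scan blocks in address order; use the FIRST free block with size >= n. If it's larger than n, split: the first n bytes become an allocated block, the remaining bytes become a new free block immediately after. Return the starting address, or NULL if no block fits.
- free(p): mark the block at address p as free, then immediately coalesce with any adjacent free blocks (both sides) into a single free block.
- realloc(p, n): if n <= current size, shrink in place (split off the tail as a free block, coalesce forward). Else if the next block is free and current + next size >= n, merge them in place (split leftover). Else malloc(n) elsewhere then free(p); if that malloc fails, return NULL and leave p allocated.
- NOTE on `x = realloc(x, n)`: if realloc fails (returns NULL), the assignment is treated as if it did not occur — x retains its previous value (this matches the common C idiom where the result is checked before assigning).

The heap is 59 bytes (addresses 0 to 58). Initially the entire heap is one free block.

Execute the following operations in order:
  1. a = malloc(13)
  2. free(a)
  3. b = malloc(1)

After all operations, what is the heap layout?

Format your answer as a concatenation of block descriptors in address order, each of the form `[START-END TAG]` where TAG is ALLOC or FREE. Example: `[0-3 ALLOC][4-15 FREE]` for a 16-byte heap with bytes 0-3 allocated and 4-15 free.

Op 1: a = malloc(13) -> a = 0; heap: [0-12 ALLOC][13-58 FREE]
Op 2: free(a) -> (freed a); heap: [0-58 FREE]
Op 3: b = malloc(1) -> b = 0; heap: [0-0 ALLOC][1-58 FREE]

Answer: [0-0 ALLOC][1-58 FREE]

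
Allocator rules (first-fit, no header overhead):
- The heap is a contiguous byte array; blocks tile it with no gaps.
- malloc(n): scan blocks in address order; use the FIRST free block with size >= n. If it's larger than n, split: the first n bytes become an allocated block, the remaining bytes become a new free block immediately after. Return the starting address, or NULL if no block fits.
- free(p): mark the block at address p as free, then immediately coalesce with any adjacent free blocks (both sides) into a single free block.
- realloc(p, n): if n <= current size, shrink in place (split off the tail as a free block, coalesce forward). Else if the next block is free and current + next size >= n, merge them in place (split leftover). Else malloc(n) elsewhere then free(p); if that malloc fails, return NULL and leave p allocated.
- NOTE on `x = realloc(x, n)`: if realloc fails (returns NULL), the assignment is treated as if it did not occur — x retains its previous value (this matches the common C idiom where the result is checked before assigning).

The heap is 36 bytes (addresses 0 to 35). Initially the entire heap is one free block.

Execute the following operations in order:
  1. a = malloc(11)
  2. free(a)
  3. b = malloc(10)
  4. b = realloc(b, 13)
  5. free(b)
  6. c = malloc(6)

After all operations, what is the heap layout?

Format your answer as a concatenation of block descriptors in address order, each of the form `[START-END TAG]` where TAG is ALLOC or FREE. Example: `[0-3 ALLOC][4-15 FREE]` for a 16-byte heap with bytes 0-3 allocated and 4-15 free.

Answer: [0-5 ALLOC][6-35 FREE]

Derivation:
Op 1: a = malloc(11) -> a = 0; heap: [0-10 ALLOC][11-35 FREE]
Op 2: free(a) -> (freed a); heap: [0-35 FREE]
Op 3: b = malloc(10) -> b = 0; heap: [0-9 ALLOC][10-35 FREE]
Op 4: b = realloc(b, 13) -> b = 0; heap: [0-12 ALLOC][13-35 FREE]
Op 5: free(b) -> (freed b); heap: [0-35 FREE]
Op 6: c = malloc(6) -> c = 0; heap: [0-5 ALLOC][6-35 FREE]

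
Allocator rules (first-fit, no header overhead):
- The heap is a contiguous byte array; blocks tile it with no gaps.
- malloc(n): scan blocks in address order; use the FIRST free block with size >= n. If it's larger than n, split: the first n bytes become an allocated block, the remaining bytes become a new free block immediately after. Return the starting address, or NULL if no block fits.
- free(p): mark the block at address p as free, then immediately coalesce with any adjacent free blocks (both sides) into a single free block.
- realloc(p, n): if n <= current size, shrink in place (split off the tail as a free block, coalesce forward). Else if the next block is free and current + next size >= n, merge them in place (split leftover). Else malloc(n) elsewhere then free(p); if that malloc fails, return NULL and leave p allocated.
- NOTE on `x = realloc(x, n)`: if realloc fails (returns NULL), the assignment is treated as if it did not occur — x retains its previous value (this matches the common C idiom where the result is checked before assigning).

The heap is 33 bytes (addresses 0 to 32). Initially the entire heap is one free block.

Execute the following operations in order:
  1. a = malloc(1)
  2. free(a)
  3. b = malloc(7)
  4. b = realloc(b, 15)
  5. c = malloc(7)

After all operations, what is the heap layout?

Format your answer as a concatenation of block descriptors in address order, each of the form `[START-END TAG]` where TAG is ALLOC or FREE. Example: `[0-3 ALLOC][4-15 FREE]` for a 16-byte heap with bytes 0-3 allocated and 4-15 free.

Answer: [0-14 ALLOC][15-21 ALLOC][22-32 FREE]

Derivation:
Op 1: a = malloc(1) -> a = 0; heap: [0-0 ALLOC][1-32 FREE]
Op 2: free(a) -> (freed a); heap: [0-32 FREE]
Op 3: b = malloc(7) -> b = 0; heap: [0-6 ALLOC][7-32 FREE]
Op 4: b = realloc(b, 15) -> b = 0; heap: [0-14 ALLOC][15-32 FREE]
Op 5: c = malloc(7) -> c = 15; heap: [0-14 ALLOC][15-21 ALLOC][22-32 FREE]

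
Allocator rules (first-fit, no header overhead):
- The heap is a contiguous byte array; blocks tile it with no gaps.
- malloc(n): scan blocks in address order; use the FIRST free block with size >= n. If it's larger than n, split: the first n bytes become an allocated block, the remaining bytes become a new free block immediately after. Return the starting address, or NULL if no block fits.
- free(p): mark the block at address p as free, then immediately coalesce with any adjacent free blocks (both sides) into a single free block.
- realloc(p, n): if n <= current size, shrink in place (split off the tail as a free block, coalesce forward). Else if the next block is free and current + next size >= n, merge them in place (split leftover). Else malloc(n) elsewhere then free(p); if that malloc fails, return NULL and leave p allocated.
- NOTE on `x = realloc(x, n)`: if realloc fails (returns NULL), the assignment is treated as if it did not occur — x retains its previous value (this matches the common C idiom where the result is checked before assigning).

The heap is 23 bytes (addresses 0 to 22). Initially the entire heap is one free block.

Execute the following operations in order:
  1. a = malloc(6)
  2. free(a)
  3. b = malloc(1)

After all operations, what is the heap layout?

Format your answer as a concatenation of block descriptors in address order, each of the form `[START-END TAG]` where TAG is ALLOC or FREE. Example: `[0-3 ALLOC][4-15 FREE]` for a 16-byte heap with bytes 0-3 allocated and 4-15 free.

Answer: [0-0 ALLOC][1-22 FREE]

Derivation:
Op 1: a = malloc(6) -> a = 0; heap: [0-5 ALLOC][6-22 FREE]
Op 2: free(a) -> (freed a); heap: [0-22 FREE]
Op 3: b = malloc(1) -> b = 0; heap: [0-0 ALLOC][1-22 FREE]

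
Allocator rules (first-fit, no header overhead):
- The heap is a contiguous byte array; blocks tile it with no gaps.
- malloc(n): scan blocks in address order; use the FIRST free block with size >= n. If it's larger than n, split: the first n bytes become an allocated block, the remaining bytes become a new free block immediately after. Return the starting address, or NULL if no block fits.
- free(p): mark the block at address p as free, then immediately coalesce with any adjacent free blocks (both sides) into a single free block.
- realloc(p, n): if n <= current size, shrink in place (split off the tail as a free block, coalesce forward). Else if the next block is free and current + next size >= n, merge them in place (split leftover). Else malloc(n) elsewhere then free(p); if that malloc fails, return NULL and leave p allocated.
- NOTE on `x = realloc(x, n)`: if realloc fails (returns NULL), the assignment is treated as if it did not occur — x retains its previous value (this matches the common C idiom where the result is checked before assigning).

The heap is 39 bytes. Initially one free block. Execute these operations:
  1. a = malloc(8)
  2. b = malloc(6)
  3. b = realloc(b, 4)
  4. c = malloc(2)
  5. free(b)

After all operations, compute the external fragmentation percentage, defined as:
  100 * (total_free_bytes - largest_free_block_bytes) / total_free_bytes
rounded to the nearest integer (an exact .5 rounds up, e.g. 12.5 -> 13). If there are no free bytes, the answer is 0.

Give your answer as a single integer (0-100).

Answer: 14

Derivation:
Op 1: a = malloc(8) -> a = 0; heap: [0-7 ALLOC][8-38 FREE]
Op 2: b = malloc(6) -> b = 8; heap: [0-7 ALLOC][8-13 ALLOC][14-38 FREE]
Op 3: b = realloc(b, 4) -> b = 8; heap: [0-7 ALLOC][8-11 ALLOC][12-38 FREE]
Op 4: c = malloc(2) -> c = 12; heap: [0-7 ALLOC][8-11 ALLOC][12-13 ALLOC][14-38 FREE]
Op 5: free(b) -> (freed b); heap: [0-7 ALLOC][8-11 FREE][12-13 ALLOC][14-38 FREE]
Free blocks: [4 25] total_free=29 largest=25 -> 100*(29-25)/29 = 400/29 ≈ 13.793 -> rounds to 14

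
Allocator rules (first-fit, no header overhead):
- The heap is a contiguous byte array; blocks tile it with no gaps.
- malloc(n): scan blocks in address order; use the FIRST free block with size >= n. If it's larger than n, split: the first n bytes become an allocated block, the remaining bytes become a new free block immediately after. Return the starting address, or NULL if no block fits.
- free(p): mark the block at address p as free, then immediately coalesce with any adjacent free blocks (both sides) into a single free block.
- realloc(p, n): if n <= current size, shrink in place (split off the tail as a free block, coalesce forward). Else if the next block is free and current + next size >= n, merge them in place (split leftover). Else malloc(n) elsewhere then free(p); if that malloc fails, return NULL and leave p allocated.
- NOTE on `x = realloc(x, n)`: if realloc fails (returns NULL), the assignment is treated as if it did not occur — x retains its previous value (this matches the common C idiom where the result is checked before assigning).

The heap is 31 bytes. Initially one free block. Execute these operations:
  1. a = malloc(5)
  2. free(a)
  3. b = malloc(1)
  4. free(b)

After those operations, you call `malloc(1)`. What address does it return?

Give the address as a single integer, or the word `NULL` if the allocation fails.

Op 1: a = malloc(5) -> a = 0; heap: [0-4 ALLOC][5-30 FREE]
Op 2: free(a) -> (freed a); heap: [0-30 FREE]
Op 3: b = malloc(1) -> b = 0; heap: [0-0 ALLOC][1-30 FREE]
Op 4: free(b) -> (freed b); heap: [0-30 FREE]
malloc(1): first-fit scan over [0-30 FREE] -> 0

Answer: 0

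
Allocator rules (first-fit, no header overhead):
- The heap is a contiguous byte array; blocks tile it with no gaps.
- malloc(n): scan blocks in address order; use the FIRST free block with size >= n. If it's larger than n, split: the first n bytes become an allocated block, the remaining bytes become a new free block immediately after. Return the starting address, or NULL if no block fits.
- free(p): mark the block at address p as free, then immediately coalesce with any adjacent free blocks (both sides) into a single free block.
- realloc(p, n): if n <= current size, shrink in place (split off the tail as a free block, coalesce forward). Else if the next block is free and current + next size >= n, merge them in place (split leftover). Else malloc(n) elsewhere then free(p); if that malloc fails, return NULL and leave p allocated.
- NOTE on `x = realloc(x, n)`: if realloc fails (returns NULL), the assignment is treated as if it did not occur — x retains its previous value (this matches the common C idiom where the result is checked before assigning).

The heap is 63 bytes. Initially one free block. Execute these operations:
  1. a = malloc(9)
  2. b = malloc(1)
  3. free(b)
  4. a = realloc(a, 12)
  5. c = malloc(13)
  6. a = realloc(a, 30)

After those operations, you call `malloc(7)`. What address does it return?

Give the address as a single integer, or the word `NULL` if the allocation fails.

Op 1: a = malloc(9) -> a = 0; heap: [0-8 ALLOC][9-62 FREE]
Op 2: b = malloc(1) -> b = 9; heap: [0-8 ALLOC][9-9 ALLOC][10-62 FREE]
Op 3: free(b) -> (freed b); heap: [0-8 ALLOC][9-62 FREE]
Op 4: a = realloc(a, 12) -> a = 0; heap: [0-11 ALLOC][12-62 FREE]
Op 5: c = malloc(13) -> c = 12; heap: [0-11 ALLOC][12-24 ALLOC][25-62 FREE]
Op 6: a = realloc(a, 30) -> a = 25; heap: [0-11 FREE][12-24 ALLOC][25-54 ALLOC][55-62 FREE]
malloc(7): first-fit scan over [0-11 FREE][12-24 ALLOC][25-54 ALLOC][55-62 FREE] -> 0

Answer: 0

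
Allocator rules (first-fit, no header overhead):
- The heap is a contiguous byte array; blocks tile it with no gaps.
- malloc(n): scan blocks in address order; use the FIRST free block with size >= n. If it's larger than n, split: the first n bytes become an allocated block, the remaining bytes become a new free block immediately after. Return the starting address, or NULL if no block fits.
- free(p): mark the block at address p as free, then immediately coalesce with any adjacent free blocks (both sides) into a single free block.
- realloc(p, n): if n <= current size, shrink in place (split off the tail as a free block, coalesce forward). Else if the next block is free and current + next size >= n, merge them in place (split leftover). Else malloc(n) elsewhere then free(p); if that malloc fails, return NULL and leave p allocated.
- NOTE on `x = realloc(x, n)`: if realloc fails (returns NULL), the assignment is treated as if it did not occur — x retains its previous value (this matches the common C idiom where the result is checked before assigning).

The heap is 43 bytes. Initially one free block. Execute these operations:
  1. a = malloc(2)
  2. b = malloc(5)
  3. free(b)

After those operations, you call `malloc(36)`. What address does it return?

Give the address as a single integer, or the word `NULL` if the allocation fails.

Answer: 2

Derivation:
Op 1: a = malloc(2) -> a = 0; heap: [0-1 ALLOC][2-42 FREE]
Op 2: b = malloc(5) -> b = 2; heap: [0-1 ALLOC][2-6 ALLOC][7-42 FREE]
Op 3: free(b) -> (freed b); heap: [0-1 ALLOC][2-42 FREE]
malloc(36): first-fit scan over [0-1 ALLOC][2-42 FREE] -> 2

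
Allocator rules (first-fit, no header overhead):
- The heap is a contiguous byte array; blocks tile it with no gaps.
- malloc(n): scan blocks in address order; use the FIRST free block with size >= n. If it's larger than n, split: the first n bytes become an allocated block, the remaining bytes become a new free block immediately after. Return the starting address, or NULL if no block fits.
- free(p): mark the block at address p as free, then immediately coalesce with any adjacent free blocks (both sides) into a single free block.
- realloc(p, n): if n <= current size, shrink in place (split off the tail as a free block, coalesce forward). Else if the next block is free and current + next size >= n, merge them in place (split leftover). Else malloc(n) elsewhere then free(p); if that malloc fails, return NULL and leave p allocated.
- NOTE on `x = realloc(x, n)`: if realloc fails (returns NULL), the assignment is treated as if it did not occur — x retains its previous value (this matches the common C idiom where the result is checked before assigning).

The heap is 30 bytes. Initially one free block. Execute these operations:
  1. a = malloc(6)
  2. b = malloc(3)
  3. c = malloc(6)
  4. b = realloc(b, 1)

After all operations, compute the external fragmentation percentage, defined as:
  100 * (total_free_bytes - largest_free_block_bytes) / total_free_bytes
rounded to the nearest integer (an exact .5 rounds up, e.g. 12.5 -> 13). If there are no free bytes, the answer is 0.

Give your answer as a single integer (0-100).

Op 1: a = malloc(6) -> a = 0; heap: [0-5 ALLOC][6-29 FREE]
Op 2: b = malloc(3) -> b = 6; heap: [0-5 ALLOC][6-8 ALLOC][9-29 FREE]
Op 3: c = malloc(6) -> c = 9; heap: [0-5 ALLOC][6-8 ALLOC][9-14 ALLOC][15-29 FREE]
Op 4: b = realloc(b, 1) -> b = 6; heap: [0-5 ALLOC][6-6 ALLOC][7-8 FREE][9-14 ALLOC][15-29 FREE]
Free blocks: [2 15] total_free=17 largest=15 -> 100*(17-15)/17 = 200/17 ≈ 11.765 -> rounds to 12

Answer: 12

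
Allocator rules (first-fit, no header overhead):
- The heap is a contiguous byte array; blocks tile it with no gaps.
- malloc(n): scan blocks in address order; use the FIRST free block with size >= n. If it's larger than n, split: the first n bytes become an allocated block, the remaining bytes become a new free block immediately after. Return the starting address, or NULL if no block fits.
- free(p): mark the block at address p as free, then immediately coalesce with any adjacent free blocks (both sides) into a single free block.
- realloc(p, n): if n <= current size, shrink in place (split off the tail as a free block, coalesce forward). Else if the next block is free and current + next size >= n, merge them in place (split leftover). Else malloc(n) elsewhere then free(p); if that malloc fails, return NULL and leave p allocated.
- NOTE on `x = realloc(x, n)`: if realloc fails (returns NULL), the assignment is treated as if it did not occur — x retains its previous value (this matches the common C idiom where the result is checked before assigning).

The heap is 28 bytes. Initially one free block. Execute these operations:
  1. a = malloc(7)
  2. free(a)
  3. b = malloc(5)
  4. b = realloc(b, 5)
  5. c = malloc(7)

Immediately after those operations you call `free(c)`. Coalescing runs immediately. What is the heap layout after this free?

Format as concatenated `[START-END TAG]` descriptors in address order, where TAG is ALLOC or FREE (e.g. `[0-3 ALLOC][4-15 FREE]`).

Op 1: a = malloc(7) -> a = 0; heap: [0-6 ALLOC][7-27 FREE]
Op 2: free(a) -> (freed a); heap: [0-27 FREE]
Op 3: b = malloc(5) -> b = 0; heap: [0-4 ALLOC][5-27 FREE]
Op 4: b = realloc(b, 5) -> b = 0; heap: [0-4 ALLOC][5-27 FREE]
Op 5: c = malloc(7) -> c = 5; heap: [0-4 ALLOC][5-11 ALLOC][12-27 FREE]
free(c): c = 5 -> block [5-11 ALLOC]; mark free, coalesce with adjacent free neighbors -> [0-4 ALLOC][5-27 FREE]

Answer: [0-4 ALLOC][5-27 FREE]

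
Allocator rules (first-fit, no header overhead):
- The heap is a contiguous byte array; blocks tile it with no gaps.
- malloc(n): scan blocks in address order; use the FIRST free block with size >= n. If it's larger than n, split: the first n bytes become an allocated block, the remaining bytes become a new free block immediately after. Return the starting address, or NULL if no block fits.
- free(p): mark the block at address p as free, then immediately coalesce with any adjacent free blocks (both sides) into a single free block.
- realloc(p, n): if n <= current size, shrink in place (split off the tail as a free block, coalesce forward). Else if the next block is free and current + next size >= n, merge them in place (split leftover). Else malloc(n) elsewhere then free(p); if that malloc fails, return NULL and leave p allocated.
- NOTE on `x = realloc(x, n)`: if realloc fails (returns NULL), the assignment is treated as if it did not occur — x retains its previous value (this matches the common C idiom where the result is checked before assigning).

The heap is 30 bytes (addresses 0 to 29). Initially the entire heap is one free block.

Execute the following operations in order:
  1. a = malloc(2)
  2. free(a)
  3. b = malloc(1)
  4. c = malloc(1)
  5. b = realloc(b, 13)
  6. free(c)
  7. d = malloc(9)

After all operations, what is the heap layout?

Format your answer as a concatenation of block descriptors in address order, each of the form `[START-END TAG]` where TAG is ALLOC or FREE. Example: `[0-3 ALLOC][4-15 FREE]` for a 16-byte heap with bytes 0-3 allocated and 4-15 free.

Op 1: a = malloc(2) -> a = 0; heap: [0-1 ALLOC][2-29 FREE]
Op 2: free(a) -> (freed a); heap: [0-29 FREE]
Op 3: b = malloc(1) -> b = 0; heap: [0-0 ALLOC][1-29 FREE]
Op 4: c = malloc(1) -> c = 1; heap: [0-0 ALLOC][1-1 ALLOC][2-29 FREE]
Op 5: b = realloc(b, 13) -> b = 2; heap: [0-0 FREE][1-1 ALLOC][2-14 ALLOC][15-29 FREE]
Op 6: free(c) -> (freed c); heap: [0-1 FREE][2-14 ALLOC][15-29 FREE]
Op 7: d = malloc(9) -> d = 15; heap: [0-1 FREE][2-14 ALLOC][15-23 ALLOC][24-29 FREE]

Answer: [0-1 FREE][2-14 ALLOC][15-23 ALLOC][24-29 FREE]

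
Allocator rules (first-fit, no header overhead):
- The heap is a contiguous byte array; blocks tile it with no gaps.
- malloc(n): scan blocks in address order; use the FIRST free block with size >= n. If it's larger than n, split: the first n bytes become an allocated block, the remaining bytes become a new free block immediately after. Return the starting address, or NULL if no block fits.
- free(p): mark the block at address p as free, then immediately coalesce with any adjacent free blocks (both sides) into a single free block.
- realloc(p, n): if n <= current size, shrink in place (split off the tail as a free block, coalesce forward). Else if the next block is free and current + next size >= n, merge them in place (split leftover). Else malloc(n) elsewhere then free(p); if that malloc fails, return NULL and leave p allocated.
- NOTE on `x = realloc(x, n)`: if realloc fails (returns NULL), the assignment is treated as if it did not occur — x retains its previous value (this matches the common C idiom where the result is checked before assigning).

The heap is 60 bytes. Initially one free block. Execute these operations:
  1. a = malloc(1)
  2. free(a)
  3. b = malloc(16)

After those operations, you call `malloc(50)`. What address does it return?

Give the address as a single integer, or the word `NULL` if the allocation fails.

Answer: NULL

Derivation:
Op 1: a = malloc(1) -> a = 0; heap: [0-0 ALLOC][1-59 FREE]
Op 2: free(a) -> (freed a); heap: [0-59 FREE]
Op 3: b = malloc(16) -> b = 0; heap: [0-15 ALLOC][16-59 FREE]
malloc(50): first-fit scan over [0-15 ALLOC][16-59 FREE] -> NULL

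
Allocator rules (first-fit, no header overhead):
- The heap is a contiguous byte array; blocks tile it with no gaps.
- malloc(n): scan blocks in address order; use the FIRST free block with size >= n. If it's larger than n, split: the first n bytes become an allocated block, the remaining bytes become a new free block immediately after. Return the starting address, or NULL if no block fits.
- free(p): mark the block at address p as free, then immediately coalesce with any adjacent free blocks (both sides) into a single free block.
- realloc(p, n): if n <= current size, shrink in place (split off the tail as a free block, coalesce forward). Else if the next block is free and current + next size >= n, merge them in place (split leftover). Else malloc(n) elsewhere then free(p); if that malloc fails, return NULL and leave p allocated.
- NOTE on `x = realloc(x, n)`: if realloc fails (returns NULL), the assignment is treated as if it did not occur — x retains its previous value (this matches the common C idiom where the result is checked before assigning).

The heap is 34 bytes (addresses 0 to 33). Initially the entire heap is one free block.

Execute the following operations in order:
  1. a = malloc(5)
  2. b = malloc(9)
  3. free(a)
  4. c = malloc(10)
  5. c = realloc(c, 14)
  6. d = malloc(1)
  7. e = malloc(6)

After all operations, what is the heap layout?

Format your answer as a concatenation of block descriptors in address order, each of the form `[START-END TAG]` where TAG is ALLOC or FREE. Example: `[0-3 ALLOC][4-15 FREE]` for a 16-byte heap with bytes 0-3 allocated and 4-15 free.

Op 1: a = malloc(5) -> a = 0; heap: [0-4 ALLOC][5-33 FREE]
Op 2: b = malloc(9) -> b = 5; heap: [0-4 ALLOC][5-13 ALLOC][14-33 FREE]
Op 3: free(a) -> (freed a); heap: [0-4 FREE][5-13 ALLOC][14-33 FREE]
Op 4: c = malloc(10) -> c = 14; heap: [0-4 FREE][5-13 ALLOC][14-23 ALLOC][24-33 FREE]
Op 5: c = realloc(c, 14) -> c = 14; heap: [0-4 FREE][5-13 ALLOC][14-27 ALLOC][28-33 FREE]
Op 6: d = malloc(1) -> d = 0; heap: [0-0 ALLOC][1-4 FREE][5-13 ALLOC][14-27 ALLOC][28-33 FREE]
Op 7: e = malloc(6) -> e = 28; heap: [0-0 ALLOC][1-4 FREE][5-13 ALLOC][14-27 ALLOC][28-33 ALLOC]

Answer: [0-0 ALLOC][1-4 FREE][5-13 ALLOC][14-27 ALLOC][28-33 ALLOC]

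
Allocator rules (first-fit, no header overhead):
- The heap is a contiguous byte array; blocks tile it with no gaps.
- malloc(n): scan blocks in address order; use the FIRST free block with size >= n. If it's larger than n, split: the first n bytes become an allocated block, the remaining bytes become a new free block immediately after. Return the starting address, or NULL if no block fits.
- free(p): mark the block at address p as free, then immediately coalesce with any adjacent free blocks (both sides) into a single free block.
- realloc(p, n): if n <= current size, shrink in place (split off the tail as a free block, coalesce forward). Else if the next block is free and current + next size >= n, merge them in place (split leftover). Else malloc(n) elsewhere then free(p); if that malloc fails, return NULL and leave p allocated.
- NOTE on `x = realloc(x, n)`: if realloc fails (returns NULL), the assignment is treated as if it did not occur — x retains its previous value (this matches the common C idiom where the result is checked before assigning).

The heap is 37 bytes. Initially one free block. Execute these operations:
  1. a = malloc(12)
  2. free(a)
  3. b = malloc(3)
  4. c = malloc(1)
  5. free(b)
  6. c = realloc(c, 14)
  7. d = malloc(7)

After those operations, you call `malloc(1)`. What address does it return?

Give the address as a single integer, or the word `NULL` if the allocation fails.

Answer: 0

Derivation:
Op 1: a = malloc(12) -> a = 0; heap: [0-11 ALLOC][12-36 FREE]
Op 2: free(a) -> (freed a); heap: [0-36 FREE]
Op 3: b = malloc(3) -> b = 0; heap: [0-2 ALLOC][3-36 FREE]
Op 4: c = malloc(1) -> c = 3; heap: [0-2 ALLOC][3-3 ALLOC][4-36 FREE]
Op 5: free(b) -> (freed b); heap: [0-2 FREE][3-3 ALLOC][4-36 FREE]
Op 6: c = realloc(c, 14) -> c = 3; heap: [0-2 FREE][3-16 ALLOC][17-36 FREE]
Op 7: d = malloc(7) -> d = 17; heap: [0-2 FREE][3-16 ALLOC][17-23 ALLOC][24-36 FREE]
malloc(1): first-fit scan over [0-2 FREE][3-16 ALLOC][17-23 ALLOC][24-36 FREE] -> 0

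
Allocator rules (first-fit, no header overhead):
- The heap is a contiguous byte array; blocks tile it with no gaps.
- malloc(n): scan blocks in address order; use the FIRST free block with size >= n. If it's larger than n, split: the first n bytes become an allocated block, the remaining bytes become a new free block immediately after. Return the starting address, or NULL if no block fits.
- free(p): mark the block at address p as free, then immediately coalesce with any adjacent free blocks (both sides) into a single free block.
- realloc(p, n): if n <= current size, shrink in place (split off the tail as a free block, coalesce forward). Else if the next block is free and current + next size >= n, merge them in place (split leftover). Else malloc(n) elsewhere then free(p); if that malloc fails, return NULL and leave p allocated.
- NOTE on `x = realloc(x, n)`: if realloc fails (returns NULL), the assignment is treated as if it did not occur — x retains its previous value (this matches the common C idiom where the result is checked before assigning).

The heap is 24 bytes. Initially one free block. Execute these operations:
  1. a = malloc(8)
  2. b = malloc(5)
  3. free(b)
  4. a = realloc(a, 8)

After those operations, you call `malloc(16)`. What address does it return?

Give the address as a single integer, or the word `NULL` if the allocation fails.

Answer: 8

Derivation:
Op 1: a = malloc(8) -> a = 0; heap: [0-7 ALLOC][8-23 FREE]
Op 2: b = malloc(5) -> b = 8; heap: [0-7 ALLOC][8-12 ALLOC][13-23 FREE]
Op 3: free(b) -> (freed b); heap: [0-7 ALLOC][8-23 FREE]
Op 4: a = realloc(a, 8) -> a = 0; heap: [0-7 ALLOC][8-23 FREE]
malloc(16): first-fit scan over [0-7 ALLOC][8-23 FREE] -> 8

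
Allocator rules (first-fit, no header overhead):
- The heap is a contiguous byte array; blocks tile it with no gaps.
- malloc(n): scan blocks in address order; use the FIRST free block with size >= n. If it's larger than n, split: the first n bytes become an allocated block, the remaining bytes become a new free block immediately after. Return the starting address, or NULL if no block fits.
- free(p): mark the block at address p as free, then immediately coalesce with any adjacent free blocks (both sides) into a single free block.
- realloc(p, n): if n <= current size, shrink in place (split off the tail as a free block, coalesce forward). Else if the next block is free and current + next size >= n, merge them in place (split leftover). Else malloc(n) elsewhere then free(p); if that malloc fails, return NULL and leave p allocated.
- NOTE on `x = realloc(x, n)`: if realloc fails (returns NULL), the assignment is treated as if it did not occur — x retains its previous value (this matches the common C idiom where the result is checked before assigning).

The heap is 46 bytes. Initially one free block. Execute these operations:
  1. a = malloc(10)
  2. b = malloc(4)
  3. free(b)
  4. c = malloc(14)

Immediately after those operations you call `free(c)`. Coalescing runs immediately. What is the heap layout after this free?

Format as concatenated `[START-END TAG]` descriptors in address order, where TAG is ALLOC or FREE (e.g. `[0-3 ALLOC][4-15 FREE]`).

Answer: [0-9 ALLOC][10-45 FREE]

Derivation:
Op 1: a = malloc(10) -> a = 0; heap: [0-9 ALLOC][10-45 FREE]
Op 2: b = malloc(4) -> b = 10; heap: [0-9 ALLOC][10-13 ALLOC][14-45 FREE]
Op 3: free(b) -> (freed b); heap: [0-9 ALLOC][10-45 FREE]
Op 4: c = malloc(14) -> c = 10; heap: [0-9 ALLOC][10-23 ALLOC][24-45 FREE]
free(c): c = 10 -> block [10-23 ALLOC]; mark free, coalesce with adjacent free neighbors -> [0-9 ALLOC][10-45 FREE]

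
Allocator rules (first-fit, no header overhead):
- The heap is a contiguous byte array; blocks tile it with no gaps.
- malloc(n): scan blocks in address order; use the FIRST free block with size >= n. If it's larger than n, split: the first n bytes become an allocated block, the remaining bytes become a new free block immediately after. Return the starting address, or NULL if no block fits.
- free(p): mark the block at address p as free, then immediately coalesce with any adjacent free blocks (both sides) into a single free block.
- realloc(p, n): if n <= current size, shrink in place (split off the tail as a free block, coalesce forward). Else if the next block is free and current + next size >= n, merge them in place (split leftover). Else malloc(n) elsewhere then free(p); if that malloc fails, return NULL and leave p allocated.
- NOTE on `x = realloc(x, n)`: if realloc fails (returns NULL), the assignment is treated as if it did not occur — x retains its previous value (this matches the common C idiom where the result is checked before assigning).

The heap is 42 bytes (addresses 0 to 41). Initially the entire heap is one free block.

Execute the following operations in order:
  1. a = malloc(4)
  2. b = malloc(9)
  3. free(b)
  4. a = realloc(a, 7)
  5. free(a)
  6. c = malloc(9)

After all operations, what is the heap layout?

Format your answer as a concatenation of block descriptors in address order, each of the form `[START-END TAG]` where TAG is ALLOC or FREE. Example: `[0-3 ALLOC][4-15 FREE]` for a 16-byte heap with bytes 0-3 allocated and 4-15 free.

Answer: [0-8 ALLOC][9-41 FREE]

Derivation:
Op 1: a = malloc(4) -> a = 0; heap: [0-3 ALLOC][4-41 FREE]
Op 2: b = malloc(9) -> b = 4; heap: [0-3 ALLOC][4-12 ALLOC][13-41 FREE]
Op 3: free(b) -> (freed b); heap: [0-3 ALLOC][4-41 FREE]
Op 4: a = realloc(a, 7) -> a = 0; heap: [0-6 ALLOC][7-41 FREE]
Op 5: free(a) -> (freed a); heap: [0-41 FREE]
Op 6: c = malloc(9) -> c = 0; heap: [0-8 ALLOC][9-41 FREE]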